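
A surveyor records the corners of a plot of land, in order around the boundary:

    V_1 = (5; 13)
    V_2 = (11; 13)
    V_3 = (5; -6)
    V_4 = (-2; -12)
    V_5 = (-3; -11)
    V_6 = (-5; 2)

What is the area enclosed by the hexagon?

215.5

Apply the shoelace (surveyor's) formula: 2A = Σ (x_i·y_{i+1} − x_{i+1}·y_i), indices taken mod 6.
Σ = (-78) + (-131) + (-72) + (-14) + (-61) + (-75) = -431
Area = |Σ|/2 = 215.5.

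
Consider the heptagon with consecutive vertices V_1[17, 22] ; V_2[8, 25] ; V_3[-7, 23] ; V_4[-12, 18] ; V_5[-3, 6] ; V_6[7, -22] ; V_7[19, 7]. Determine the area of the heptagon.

Apply the shoelace formula: 2A = Σ (x_i·y_{i+1} − x_{i+1}·y_i), indices taken mod 7.
Σ = (249) + (359) + (150) + (-18) + (24) + (467) + (299) = 1530
Area = |Σ|/2 = 765.

765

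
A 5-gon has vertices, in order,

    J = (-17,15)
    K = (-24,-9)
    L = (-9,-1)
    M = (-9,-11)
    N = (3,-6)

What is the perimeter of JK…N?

|JK| = √((-7)² + (-24)²) = √625 = 25
|KL| = √((15)² + (8)²) = √289 = 17
|LM| = √((0)² + (-10)²) = √100 = 10
|MN| = √((12)² + (5)²) = √169 = 13
|NJ| = √((-20)² + (21)²) = √841 = 29
Perimeter = 25 + 17 + 10 + 13 + 29 = 94.

94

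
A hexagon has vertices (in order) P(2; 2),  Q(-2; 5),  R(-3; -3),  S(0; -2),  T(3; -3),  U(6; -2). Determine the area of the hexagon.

37.5

Cross-terms: 14, 21, 6, 6, 12, 16  ⇒  Σ = 75
Area = |Σ|/2 = 37.5.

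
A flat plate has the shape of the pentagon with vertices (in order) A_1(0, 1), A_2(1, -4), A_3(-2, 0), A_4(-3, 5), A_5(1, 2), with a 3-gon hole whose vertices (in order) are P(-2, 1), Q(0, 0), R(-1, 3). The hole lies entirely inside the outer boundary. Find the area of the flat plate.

Outer boundary:
Apply the shoelace formula: 2A = Σ (x_i·y_{i+1} − x_{i+1}·y_i), indices taken mod 5.
A_1→A_2: (0)(-4) − (1)(1) = -1
A_2→A_3: (1)(0) − (-2)(-4) = -8
A_3→A_4: (-2)(5) − (-3)(0) = -10
A_4→A_5: (-3)(2) − (1)(5) = -11
A_5→A_1: (1)(1) − (0)(2) = 1
Σ = -29
Area = |Σ|/2 = 14.5.
Hole:
Apply Gauss's area formula: 2A = Σ (x_i·y_{i+1} − x_{i+1}·y_i), indices taken mod 3.
Σ = (0) + (0) + (5) = 5
Area = |Σ|/2 = 2.5.
Net area = 14.5 − 2.5 = 12.

12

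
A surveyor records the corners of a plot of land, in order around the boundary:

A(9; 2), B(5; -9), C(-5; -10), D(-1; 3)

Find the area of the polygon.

Cross-terms: -91, -95, -25, -29  ⇒  Σ = -240
Area = |Σ|/2 = 120.

120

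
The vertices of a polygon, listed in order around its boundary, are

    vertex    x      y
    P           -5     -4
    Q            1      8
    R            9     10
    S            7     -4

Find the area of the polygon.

126

P→Q: (-5)(8) − (1)(-4) = -36
Q→R: (1)(10) − (9)(8) = -62
R→S: (9)(-4) − (7)(10) = -106
S→P: (7)(-4) − (-5)(-4) = -48
Σ = -252
Area = |Σ|/2 = 126.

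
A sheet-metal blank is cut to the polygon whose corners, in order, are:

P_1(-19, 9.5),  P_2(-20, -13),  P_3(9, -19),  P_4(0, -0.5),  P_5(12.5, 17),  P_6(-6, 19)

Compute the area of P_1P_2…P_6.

Apply the shoelace (surveyor's) formula: 2A = Σ (x_i·y_{i+1} − x_{i+1}·y_i), indices taken mod 6.
P_1→P_2: (-19)(-13) − (-20)(9.5) = 437
P_2→P_3: (-20)(-19) − (9)(-13) = 497
P_3→P_4: (9)(-0.5) − (0)(-19) = -4.5
P_4→P_5: (0)(17) − (12.5)(-0.5) = 6.25
P_5→P_6: (12.5)(19) − (-6)(17) = 339.5
P_6→P_1: (-6)(9.5) − (-19)(19) = 304
Σ = 1579.25
Area = |Σ|/2 = 789.625.

789.625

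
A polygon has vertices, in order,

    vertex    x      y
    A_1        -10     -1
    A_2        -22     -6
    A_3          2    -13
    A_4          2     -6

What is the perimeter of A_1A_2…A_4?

58

|A_1A_2| = √((-12)² + (-5)²) = √169 = 13
|A_2A_3| = √((24)² + (-7)²) = √625 = 25
|A_3A_4| = √((0)² + (7)²) = √49 = 7
|A_4A_1| = √((-12)² + (5)²) = √169 = 13
Perimeter = 13 + 25 + 7 + 13 = 58.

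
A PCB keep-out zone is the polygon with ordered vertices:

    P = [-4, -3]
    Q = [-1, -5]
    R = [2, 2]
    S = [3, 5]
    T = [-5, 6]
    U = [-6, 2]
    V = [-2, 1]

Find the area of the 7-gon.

Σ = (17) + (8) + (4) + (43) + (26) + (-2) + (10) = 106
Area = |Σ|/2 = 53.

53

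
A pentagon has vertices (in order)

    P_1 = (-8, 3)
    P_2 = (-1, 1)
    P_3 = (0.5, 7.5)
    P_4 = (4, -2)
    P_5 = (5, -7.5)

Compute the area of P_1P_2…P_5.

54.5

Σ = (-5) + (-8) + (-31) + (-20) + (-45) = -109
Area = |Σ|/2 = 54.5.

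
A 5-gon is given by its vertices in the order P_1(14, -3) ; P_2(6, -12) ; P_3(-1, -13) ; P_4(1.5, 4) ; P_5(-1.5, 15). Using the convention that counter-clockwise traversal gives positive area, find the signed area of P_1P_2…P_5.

Apply the shoelace (surveyor's) formula: 2A = Σ (x_i·y_{i+1} − x_{i+1}·y_i), indices taken mod 5.
Σ = (-150) + (-90) + (15.5) + (28.5) + (-205.5) = -401.5
Signed area = Σ/2 = -200.75 (negative ⇒ clockwise traversal).

-200.75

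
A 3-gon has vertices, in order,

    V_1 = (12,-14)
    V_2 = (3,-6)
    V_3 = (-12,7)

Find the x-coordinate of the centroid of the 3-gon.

1

Apply the shoelace formula. First the cross-terms c_i = x_i·y_{i+1} − x_{i+1}·y_i:
  -30, -51, 84  ⇒  2A = 3, A = 1.5.
Then Σ (x_i + x_{i+1})·c_i = 9, so x̄ = 9 / (6·1.5) = 1.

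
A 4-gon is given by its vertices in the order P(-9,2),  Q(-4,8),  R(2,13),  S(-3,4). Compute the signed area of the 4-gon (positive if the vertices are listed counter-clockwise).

-27.5

P→Q: (-9)(8) − (-4)(2) = -64
Q→R: (-4)(13) − (2)(8) = -68
R→S: (2)(4) − (-3)(13) = 47
S→P: (-3)(2) − (-9)(4) = 30
Σ = -55
Signed area = Σ/2 = -27.5 (negative ⇒ clockwise traversal).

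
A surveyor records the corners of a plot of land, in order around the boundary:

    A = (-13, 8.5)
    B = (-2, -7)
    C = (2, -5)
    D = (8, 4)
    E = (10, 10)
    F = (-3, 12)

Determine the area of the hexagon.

250.25

Σ = (108) + (24) + (48) + (40) + (150) + (130.5) = 500.5
Area = |Σ|/2 = 250.25.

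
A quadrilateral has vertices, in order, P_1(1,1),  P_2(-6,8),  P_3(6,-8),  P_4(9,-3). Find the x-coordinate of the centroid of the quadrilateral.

43/12

Apply the shoelace formula. First the cross-terms c_i = x_i·y_{i+1} − x_{i+1}·y_i:
  14, 0, 54, 12  ⇒  2A = 80, A = 40.
Then Σ (x_i + x_{i+1})·c_i = 860, so x̄ = 860 / (6·40) = 43/12.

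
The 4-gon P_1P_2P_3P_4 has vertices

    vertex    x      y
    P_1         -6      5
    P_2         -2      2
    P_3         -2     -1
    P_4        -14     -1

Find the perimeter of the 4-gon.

|P_1P_2| = √((4)² + (-3)²) = √25 = 5
|P_2P_3| = √((0)² + (-3)²) = √9 = 3
|P_3P_4| = √((-12)² + (0)²) = √144 = 12
|P_4P_1| = √((8)² + (6)²) = √100 = 10
Perimeter = 5 + 3 + 12 + 10 = 30.

30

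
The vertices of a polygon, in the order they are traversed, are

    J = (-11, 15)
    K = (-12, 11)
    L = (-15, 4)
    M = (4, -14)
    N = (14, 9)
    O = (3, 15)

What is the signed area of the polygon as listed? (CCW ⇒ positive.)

497.5

Cross-terms: 59, 117, 194, 232, 183, 210  ⇒  Σ = 995
Signed area = Σ/2 = 497.5 (positive ⇒ counter-clockwise traversal).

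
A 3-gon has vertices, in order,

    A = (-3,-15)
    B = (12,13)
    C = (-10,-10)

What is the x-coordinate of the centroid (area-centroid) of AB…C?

-1/3

Apply the shoelace (surveyor's) formula. First the cross-terms c_i = x_i·y_{i+1} − x_{i+1}·y_i:
  141, 10, 120  ⇒  2A = 271, A = 135.5.
Then Σ (x_i + x_{i+1})·c_i = -271, so x̄ = -271 / (6·135.5) = -1/3.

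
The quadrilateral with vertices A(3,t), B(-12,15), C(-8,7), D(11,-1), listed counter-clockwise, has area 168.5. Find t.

Write out the shoelace sum; only the two edges meeting at A involve t:
2·Area = [(11·t − 3·(-1)) + (3·15 − (-12)·t)] + -33
       = 23·t + 15 = 337
⇒ t = 14.

14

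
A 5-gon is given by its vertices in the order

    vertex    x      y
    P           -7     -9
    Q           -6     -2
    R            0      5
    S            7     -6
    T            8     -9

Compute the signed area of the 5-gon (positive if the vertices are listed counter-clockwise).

Apply the shoelace (surveyor's) formula: 2A = Σ (x_i·y_{i+1} − x_{i+1}·y_i), indices taken mod 5.
P→Q: (-7)(-2) − (-6)(-9) = -40
Q→R: (-6)(5) − (0)(-2) = -30
R→S: (0)(-6) − (7)(5) = -35
S→T: (7)(-9) − (8)(-6) = -15
T→P: (8)(-9) − (-7)(-9) = -135
Σ = -255
Signed area = Σ/2 = -127.5 (negative ⇒ clockwise traversal).

-127.5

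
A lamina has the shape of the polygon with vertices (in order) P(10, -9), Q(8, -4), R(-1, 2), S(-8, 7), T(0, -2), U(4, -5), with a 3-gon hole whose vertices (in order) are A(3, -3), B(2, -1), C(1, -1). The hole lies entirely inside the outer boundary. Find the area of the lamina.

Outer boundary:
Apply the shoelace formula: 2A = Σ (x_i·y_{i+1} − x_{i+1}·y_i), indices taken mod 6.
Cross-terms: 32, 12, 9, 16, 8, 14  ⇒  Σ = 91
Area = |Σ|/2 = 45.5.
Hole:
Apply the surveyor's formula: 2A = Σ (x_i·y_{i+1} − x_{i+1}·y_i), indices taken mod 3.
Σ = (3) + (-1) + (0) = 2
Area = |Σ|/2 = 1.
Net area = 45.5 − 1 = 44.5.

44.5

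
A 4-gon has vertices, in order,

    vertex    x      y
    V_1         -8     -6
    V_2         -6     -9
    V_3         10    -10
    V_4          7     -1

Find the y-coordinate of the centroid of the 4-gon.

Apply the surveyor's formula. First the cross-terms c_i = x_i·y_{i+1} − x_{i+1}·y_i:
  36, 150, 60, -50  ⇒  2A = 196, A = 98.
Then Σ (y_i + y_{i+1})·c_i = -3700, so ȳ = -3700 / (6·98) = -925/147.

-925/147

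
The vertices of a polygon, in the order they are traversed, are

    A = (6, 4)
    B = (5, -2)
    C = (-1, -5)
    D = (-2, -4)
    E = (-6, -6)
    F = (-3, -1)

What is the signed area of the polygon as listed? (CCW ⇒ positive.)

-47.5

Σ = (-32) + (-27) + (-6) + (-12) + (-12) + (-6) = -95
Signed area = Σ/2 = -47.5 (negative ⇒ clockwise traversal).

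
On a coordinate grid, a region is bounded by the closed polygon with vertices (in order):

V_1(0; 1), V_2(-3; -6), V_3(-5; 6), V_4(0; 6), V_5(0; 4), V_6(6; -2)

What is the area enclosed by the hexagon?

Cross-terms: 3, -48, -30, 0, -24, 6  ⇒  Σ = -93
Area = |Σ|/2 = 46.5.

46.5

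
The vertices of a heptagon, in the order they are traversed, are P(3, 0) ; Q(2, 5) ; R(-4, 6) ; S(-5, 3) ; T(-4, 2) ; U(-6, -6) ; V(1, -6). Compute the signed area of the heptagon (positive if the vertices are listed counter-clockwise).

Apply the shoelace (surveyor's) formula: 2A = Σ (x_i·y_{i+1} − x_{i+1}·y_i), indices taken mod 7.
Cross-terms: 15, 32, 18, 2, 36, 42, 18  ⇒  Σ = 163
Signed area = Σ/2 = 81.5 (positive ⇒ counter-clockwise traversal).

81.5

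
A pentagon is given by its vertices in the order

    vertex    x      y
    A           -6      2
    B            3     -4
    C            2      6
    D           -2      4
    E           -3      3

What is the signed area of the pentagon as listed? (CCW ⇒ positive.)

41

A→B: (-6)(-4) − (3)(2) = 18
B→C: (3)(6) − (2)(-4) = 26
C→D: (2)(4) − (-2)(6) = 20
D→E: (-2)(3) − (-3)(4) = 6
E→A: (-3)(2) − (-6)(3) = 12
Σ = 82
Signed area = Σ/2 = 41 (positive ⇒ counter-clockwise traversal).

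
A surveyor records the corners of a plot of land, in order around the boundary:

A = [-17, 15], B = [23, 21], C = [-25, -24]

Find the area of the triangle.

756

Cross-terms: -702, -27, -783  ⇒  Σ = -1512
Area = |Σ|/2 = 756.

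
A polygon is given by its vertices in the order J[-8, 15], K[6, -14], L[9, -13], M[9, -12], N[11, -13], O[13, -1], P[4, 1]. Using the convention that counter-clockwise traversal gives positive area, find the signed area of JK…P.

168.5

Apply the surveyor's formula: 2A = Σ (x_i·y_{i+1} − x_{i+1}·y_i), indices taken mod 7.
Σ = (22) + (48) + (9) + (15) + (158) + (17) + (68) = 337
Signed area = Σ/2 = 168.5 (positive ⇒ counter-clockwise traversal).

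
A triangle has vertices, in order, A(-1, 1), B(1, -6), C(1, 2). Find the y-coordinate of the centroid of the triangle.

-1

Apply the surveyor's formula. First the cross-terms c_i = x_i·y_{i+1} − x_{i+1}·y_i:
  5, 8, 3  ⇒  2A = 16, A = 8.
Then Σ (y_i + y_{i+1})·c_i = -48, so ȳ = -48 / (6·8) = -1.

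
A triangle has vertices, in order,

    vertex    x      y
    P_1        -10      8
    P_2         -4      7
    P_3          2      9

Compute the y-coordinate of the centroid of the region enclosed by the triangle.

8

Apply the surveyor's formula. First the cross-terms c_i = x_i·y_{i+1} − x_{i+1}·y_i:
  -38, -50, 106  ⇒  2A = 18, A = 9.
Then Σ (y_i + y_{i+1})·c_i = 432, so ȳ = 432 / (6·9) = 8.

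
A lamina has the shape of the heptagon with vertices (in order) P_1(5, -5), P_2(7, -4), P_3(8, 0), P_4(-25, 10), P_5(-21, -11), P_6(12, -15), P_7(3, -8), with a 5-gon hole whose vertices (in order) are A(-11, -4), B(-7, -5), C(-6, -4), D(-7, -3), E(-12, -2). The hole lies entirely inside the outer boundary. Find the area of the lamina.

507

Outer boundary:
Σ = (15) + (32) + (80) + (485) + (447) + (-51) + (25) = 1033
Area = |Σ|/2 = 516.5.
Hole:
Cross-terms: 27, -2, -10, -22, 26  ⇒  Σ = 19
Area = |Σ|/2 = 9.5.
Net area = 516.5 − 9.5 = 507.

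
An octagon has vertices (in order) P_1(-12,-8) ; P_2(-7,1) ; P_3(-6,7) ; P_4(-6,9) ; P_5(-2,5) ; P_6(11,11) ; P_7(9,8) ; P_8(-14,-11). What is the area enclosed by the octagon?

Apply the shoelace formula: 2A = Σ (x_i·y_{i+1} − x_{i+1}·y_i), indices taken mod 8.
Σ = (-68) + (-43) + (-12) + (-12) + (-77) + (-11) + (13) + (-20) = -230
Area = |Σ|/2 = 115.

115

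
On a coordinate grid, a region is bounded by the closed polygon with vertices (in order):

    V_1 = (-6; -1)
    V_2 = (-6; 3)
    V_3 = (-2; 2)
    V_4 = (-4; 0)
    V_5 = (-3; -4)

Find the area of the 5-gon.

13.5

V_1→V_2: (-6)(3) − (-6)(-1) = -24
V_2→V_3: (-6)(2) − (-2)(3) = -6
V_3→V_4: (-2)(0) − (-4)(2) = 8
V_4→V_5: (-4)(-4) − (-3)(0) = 16
V_5→V_1: (-3)(-1) − (-6)(-4) = -21
Σ = -27
Area = |Σ|/2 = 13.5.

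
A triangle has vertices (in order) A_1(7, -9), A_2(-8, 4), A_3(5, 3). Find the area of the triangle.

Apply the surveyor's formula: 2A = Σ (x_i·y_{i+1} − x_{i+1}·y_i), indices taken mod 3.
A_1→A_2: (7)(4) − (-8)(-9) = -44
A_2→A_3: (-8)(3) − (5)(4) = -44
A_3→A_1: (5)(-9) − (7)(3) = -66
Σ = -154
Area = |Σ|/2 = 77.

77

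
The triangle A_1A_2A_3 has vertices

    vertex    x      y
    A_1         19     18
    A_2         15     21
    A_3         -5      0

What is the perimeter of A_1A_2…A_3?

64

|A_1A_2| = √((-4)² + (3)²) = √25 = 5
|A_2A_3| = √((-20)² + (-21)²) = √841 = 29
|A_3A_1| = √((24)² + (18)²) = √900 = 30
Perimeter = 5 + 29 + 30 = 64.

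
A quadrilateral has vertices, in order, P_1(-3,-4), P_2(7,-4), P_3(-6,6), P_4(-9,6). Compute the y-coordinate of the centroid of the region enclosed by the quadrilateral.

Apply the shoelace formula. First the cross-terms c_i = x_i·y_{i+1} − x_{i+1}·y_i:
  40, 18, 18, 54  ⇒  2A = 130, A = 65.
Then Σ (y_i + y_{i+1})·c_i = 40, so ȳ = 40 / (6·65) = 4/39.

4/39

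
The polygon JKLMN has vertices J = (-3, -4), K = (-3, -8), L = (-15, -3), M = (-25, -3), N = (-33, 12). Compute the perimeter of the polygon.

78

|JK| = √((0)² + (-4)²) = √16 = 4
|KL| = √((-12)² + (5)²) = √169 = 13
|LM| = √((-10)² + (0)²) = √100 = 10
|MN| = √((-8)² + (15)²) = √289 = 17
|NJ| = √((30)² + (-16)²) = √1156 = 34
Perimeter = 4 + 13 + 10 + 17 + 34 = 78.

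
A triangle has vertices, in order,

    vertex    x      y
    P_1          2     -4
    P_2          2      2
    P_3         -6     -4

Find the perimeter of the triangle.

24

|P_1P_2| = √((0)² + (6)²) = √36 = 6
|P_2P_3| = √((-8)² + (-6)²) = √100 = 10
|P_3P_1| = √((8)² + (0)²) = √64 = 8
Perimeter = 6 + 10 + 8 = 24.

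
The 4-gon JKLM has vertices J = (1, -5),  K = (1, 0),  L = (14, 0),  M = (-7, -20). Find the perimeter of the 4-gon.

64

|JK| = √((0)² + (5)²) = √25 = 5
|KL| = √((13)² + (0)²) = √169 = 13
|LM| = √((-21)² + (-20)²) = √841 = 29
|MJ| = √((8)² + (15)²) = √289 = 17
Perimeter = 5 + 13 + 29 + 17 = 64.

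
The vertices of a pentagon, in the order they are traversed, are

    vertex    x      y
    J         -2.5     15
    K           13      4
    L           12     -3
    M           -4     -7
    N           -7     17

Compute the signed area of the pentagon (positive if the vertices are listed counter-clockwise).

Apply the shoelace (surveyor's) formula: 2A = Σ (x_i·y_{i+1} − x_{i+1}·y_i), indices taken mod 5.
J→K: (-2.5)(4) − (13)(15) = -205
K→L: (13)(-3) − (12)(4) = -87
L→M: (12)(-7) − (-4)(-3) = -96
M→N: (-4)(17) − (-7)(-7) = -117
N→J: (-7)(15) − (-2.5)(17) = -62.5
Σ = -567.5
Signed area = Σ/2 = -283.75 (negative ⇒ clockwise traversal).

-283.75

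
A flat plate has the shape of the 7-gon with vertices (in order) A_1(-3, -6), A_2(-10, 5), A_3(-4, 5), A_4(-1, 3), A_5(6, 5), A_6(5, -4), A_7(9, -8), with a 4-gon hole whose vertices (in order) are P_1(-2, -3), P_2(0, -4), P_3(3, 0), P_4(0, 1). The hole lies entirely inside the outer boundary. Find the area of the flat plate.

Outer boundary:
Cross-terms: -75, -30, -7, -23, -49, -4, -78  ⇒  Σ = -266
Area = |Σ|/2 = 133.
Hole:
P_1→P_2: (-2)(-4) − (0)(-3) = 8
P_2→P_3: (0)(0) − (3)(-4) = 12
P_3→P_4: (3)(1) − (0)(0) = 3
P_4→P_1: (0)(-3) − (-2)(1) = 2
Σ = 25
Area = |Σ|/2 = 12.5.
Net area = 133 − 12.5 = 120.5.

120.5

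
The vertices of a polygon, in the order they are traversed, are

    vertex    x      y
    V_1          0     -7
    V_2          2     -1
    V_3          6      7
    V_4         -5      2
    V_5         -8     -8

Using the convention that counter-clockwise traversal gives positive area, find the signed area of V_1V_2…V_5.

Apply the shoelace formula: 2A = Σ (x_i·y_{i+1} − x_{i+1}·y_i), indices taken mod 5.
Cross-terms: 14, 20, 47, 56, 56  ⇒  Σ = 193
Signed area = Σ/2 = 96.5 (positive ⇒ counter-clockwise traversal).

96.5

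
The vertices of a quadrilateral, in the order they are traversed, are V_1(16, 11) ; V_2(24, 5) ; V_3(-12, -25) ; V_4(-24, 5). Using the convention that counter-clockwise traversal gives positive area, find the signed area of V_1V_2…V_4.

Apply the shoelace (surveyor's) formula: 2A = Σ (x_i·y_{i+1} − x_{i+1}·y_i), indices taken mod 4.
Σ = (-184) + (-540) + (-660) + (-344) = -1728
Signed area = Σ/2 = -864 (negative ⇒ clockwise traversal).

-864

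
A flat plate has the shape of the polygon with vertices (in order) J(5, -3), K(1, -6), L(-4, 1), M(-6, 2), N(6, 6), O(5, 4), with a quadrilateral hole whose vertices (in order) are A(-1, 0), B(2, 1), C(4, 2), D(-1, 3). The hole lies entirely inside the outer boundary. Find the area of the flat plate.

Outer boundary:
Apply the shoelace formula: 2A = Σ (x_i·y_{i+1} − x_{i+1}·y_i), indices taken mod 6.
Cross-terms: -27, -23, -2, -48, -6, -35  ⇒  Σ = -141
Area = |Σ|/2 = 70.5.
Hole:
Σ = (-1) + (0) + (14) + (3) = 16
Area = |Σ|/2 = 8.
Net area = 70.5 − 8 = 62.5.

62.5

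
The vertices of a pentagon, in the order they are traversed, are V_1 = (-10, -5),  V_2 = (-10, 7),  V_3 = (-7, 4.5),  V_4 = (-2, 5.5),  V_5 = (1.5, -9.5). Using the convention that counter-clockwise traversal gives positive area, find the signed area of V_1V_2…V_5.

-118.625

Apply Gauss's area formula: 2A = Σ (x_i·y_{i+1} − x_{i+1}·y_i), indices taken mod 5.
Cross-terms: -120, 4, -29.5, 10.75, -102.5  ⇒  Σ = -237.25
Signed area = Σ/2 = -118.625 (negative ⇒ clockwise traversal).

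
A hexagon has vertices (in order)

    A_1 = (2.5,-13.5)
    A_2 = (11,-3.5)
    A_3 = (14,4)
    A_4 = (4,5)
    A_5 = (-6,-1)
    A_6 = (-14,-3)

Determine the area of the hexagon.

Apply Gauss's area formula: 2A = Σ (x_i·y_{i+1} − x_{i+1}·y_i), indices taken mod 6.
Σ = (139.75) + (93) + (54) + (26) + (4) + (196.5) = 513.25
Area = |Σ|/2 = 256.625.

256.625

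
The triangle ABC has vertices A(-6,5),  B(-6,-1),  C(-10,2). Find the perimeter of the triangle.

16

|AB| = √((0)² + (-6)²) = √36 = 6
|BC| = √((-4)² + (3)²) = √25 = 5
|CA| = √((4)² + (3)²) = √25 = 5
Perimeter = 6 + 5 + 5 = 16.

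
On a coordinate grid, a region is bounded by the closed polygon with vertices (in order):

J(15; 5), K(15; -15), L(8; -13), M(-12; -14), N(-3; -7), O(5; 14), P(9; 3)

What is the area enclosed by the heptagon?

359.5

Apply the shoelace (surveyor's) formula: 2A = Σ (x_i·y_{i+1} − x_{i+1}·y_i), indices taken mod 7.
Σ = (-300) + (-75) + (-268) + (42) + (-7) + (-111) + (0) = -719
Area = |Σ|/2 = 359.5.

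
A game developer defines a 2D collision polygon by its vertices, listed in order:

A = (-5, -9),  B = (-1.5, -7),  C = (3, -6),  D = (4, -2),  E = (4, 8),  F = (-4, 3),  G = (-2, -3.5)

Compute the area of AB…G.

Apply the shoelace (surveyor's) formula: 2A = Σ (x_i·y_{i+1} − x_{i+1}·y_i), indices taken mod 7.
Σ = (21.5) + (30) + (18) + (40) + (44) + (20) + (0.5) = 174
Area = |Σ|/2 = 87.

87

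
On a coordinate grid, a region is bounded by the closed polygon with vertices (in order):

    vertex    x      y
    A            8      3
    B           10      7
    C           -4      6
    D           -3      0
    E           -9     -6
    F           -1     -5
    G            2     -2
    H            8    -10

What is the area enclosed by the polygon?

150.5

Apply the surveyor's formula: 2A = Σ (x_i·y_{i+1} − x_{i+1}·y_i), indices taken mod 8.
A→B: (8)(7) − (10)(3) = 26
B→C: (10)(6) − (-4)(7) = 88
C→D: (-4)(0) − (-3)(6) = 18
D→E: (-3)(-6) − (-9)(0) = 18
E→F: (-9)(-5) − (-1)(-6) = 39
F→G: (-1)(-2) − (2)(-5) = 12
G→H: (2)(-10) − (8)(-2) = -4
H→A: (8)(3) − (8)(-10) = 104
Σ = 301
Area = |Σ|/2 = 150.5.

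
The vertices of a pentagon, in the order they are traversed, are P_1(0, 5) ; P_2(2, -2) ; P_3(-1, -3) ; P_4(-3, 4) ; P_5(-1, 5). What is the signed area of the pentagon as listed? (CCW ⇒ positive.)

-23.5

Apply Gauss's area formula: 2A = Σ (x_i·y_{i+1} − x_{i+1}·y_i), indices taken mod 5.
Σ = (-10) + (-8) + (-13) + (-11) + (-5) = -47
Signed area = Σ/2 = -23.5 (negative ⇒ clockwise traversal).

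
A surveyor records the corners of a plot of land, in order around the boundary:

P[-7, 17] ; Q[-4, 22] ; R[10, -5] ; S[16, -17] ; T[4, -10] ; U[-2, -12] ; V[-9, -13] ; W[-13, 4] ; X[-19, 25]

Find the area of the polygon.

Cross-terms: -86, -200, -90, -92, -68, -82, -205, -249, -148  ⇒  Σ = -1220
Area = |Σ|/2 = 610.

610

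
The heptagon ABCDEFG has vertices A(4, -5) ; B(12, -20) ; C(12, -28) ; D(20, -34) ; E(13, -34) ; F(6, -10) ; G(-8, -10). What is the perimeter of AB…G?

94

|AB| = √((8)² + (-15)²) = √289 = 17
|BC| = √((0)² + (-8)²) = √64 = 8
|CD| = √((8)² + (-6)²) = √100 = 10
|DE| = √((-7)² + (0)²) = √49 = 7
|EF| = √((-7)² + (24)²) = √625 = 25
|FG| = √((-14)² + (0)²) = √196 = 14
|GA| = √((12)² + (5)²) = √169 = 13
Perimeter = 17 + 8 + 10 + 7 + 25 + 14 + 13 = 94.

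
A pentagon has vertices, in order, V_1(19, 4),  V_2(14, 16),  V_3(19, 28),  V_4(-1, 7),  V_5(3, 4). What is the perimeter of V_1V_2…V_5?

76

|V_1V_2| = √((-5)² + (12)²) = √169 = 13
|V_2V_3| = √((5)² + (12)²) = √169 = 13
|V_3V_4| = √((-20)² + (-21)²) = √841 = 29
|V_4V_5| = √((4)² + (-3)²) = √25 = 5
|V_5V_1| = √((16)² + (0)²) = √256 = 16
Perimeter = 13 + 13 + 29 + 5 + 16 = 76.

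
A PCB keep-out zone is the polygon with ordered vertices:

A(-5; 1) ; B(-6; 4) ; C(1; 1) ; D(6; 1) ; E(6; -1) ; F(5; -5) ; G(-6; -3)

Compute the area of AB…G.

Apply the surveyor's formula: 2A = Σ (x_i·y_{i+1} − x_{i+1}·y_i), indices taken mod 7.
Σ = (-14) + (-10) + (-5) + (-12) + (-25) + (-45) + (-21) = -132
Area = |Σ|/2 = 66.

66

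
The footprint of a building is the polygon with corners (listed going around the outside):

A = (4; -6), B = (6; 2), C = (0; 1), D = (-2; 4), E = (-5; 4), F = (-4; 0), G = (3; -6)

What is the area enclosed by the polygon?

55

A→B: (4)(2) − (6)(-6) = 44
B→C: (6)(1) − (0)(2) = 6
C→D: (0)(4) − (-2)(1) = 2
D→E: (-2)(4) − (-5)(4) = 12
E→F: (-5)(0) − (-4)(4) = 16
F→G: (-4)(-6) − (3)(0) = 24
G→A: (3)(-6) − (4)(-6) = 6
Σ = 110
Area = |Σ|/2 = 55.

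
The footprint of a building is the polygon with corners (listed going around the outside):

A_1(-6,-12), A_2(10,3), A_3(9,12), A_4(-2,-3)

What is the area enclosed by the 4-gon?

99

Σ = (102) + (93) + (-3) + (6) = 198
Area = |Σ|/2 = 99.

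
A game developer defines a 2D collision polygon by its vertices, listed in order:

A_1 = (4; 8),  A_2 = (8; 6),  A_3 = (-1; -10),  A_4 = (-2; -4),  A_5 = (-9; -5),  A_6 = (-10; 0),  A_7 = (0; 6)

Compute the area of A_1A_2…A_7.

145

Apply the shoelace (surveyor's) formula: 2A = Σ (x_i·y_{i+1} − x_{i+1}·y_i), indices taken mod 7.
Σ = (-40) + (-74) + (-16) + (-26) + (-50) + (-60) + (-24) = -290
Area = |Σ|/2 = 145.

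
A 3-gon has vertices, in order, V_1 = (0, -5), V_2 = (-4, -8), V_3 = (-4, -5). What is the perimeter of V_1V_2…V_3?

|V_1V_2| = √((-4)² + (-3)²) = √25 = 5
|V_2V_3| = √((0)² + (3)²) = √9 = 3
|V_3V_1| = √((4)² + (0)²) = √16 = 4
Perimeter = 5 + 3 + 4 = 12.

12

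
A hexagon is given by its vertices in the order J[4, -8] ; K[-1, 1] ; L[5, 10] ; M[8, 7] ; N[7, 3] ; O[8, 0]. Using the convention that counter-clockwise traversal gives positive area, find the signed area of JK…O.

Apply the surveyor's formula: 2A = Σ (x_i·y_{i+1} − x_{i+1}·y_i), indices taken mod 6.
Σ = (-4) + (-15) + (-45) + (-25) + (-24) + (-64) = -177
Signed area = Σ/2 = -88.5 (negative ⇒ clockwise traversal).

-88.5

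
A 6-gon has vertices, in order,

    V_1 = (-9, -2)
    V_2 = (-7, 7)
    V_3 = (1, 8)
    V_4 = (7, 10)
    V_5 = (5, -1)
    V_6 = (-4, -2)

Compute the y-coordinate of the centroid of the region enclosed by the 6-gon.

Apply the shoelace formula. First the cross-terms c_i = x_i·y_{i+1} − x_{i+1}·y_i:
  -77, -63, -46, -57, -14, -10  ⇒  2A = -267, A = -133.5.
Then Σ (y_i + y_{i+1})·c_i = -2589, so ȳ = -2589 / (6·(-133.5)) = 863/267.

863/267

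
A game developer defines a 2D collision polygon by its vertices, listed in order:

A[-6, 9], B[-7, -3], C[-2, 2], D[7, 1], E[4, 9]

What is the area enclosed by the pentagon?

97

A→B: (-6)(-3) − (-7)(9) = 81
B→C: (-7)(2) − (-2)(-3) = -20
C→D: (-2)(1) − (7)(2) = -16
D→E: (7)(9) − (4)(1) = 59
E→A: (4)(9) − (-6)(9) = 90
Σ = 194
Area = |Σ|/2 = 97.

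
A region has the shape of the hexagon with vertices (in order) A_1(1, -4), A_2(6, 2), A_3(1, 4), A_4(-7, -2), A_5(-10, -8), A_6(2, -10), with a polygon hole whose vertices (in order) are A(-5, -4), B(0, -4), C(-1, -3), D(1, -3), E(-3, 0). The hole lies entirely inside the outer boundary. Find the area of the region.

Outer boundary:
Cross-terms: 26, 22, 26, 36, 116, 2  ⇒  Σ = 228
Area = |Σ|/2 = 114.
Hole:
Apply the surveyor's formula: 2A = Σ (x_i·y_{i+1} − x_{i+1}·y_i), indices taken mod 5.
Σ = (20) + (-4) + (6) + (-9) + (12) = 25
Area = |Σ|/2 = 12.5.
Net area = 114 − 12.5 = 101.5.

101.5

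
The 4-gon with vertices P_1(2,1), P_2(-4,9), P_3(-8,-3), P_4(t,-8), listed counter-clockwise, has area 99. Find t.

3

Write out the shoelace sum; only the two edges meeting at P_4 involve t:
2·Area = [((-8)·(-8) − t·(-3)) + (t·1 − 2·(-8))] + 106
       = 4·t + 186 = 198
⇒ t = 3.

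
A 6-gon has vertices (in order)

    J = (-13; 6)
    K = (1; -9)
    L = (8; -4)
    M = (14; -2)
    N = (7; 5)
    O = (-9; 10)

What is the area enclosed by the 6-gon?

Apply the shoelace (surveyor's) formula: 2A = Σ (x_i·y_{i+1} − x_{i+1}·y_i), indices taken mod 6.
J→K: (-13)(-9) − (1)(6) = 111
K→L: (1)(-4) − (8)(-9) = 68
L→M: (8)(-2) − (14)(-4) = 40
M→N: (14)(5) − (7)(-2) = 84
N→O: (7)(10) − (-9)(5) = 115
O→J: (-9)(6) − (-13)(10) = 76
Σ = 494
Area = |Σ|/2 = 247.

247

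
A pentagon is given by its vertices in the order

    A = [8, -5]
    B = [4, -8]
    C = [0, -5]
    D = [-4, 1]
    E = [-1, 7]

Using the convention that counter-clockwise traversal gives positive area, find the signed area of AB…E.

Apply the shoelace formula: 2A = Σ (x_i·y_{i+1} − x_{i+1}·y_i), indices taken mod 5.
Σ = (-44) + (-20) + (-20) + (-27) + (-51) = -162
Signed area = Σ/2 = -81 (negative ⇒ clockwise traversal).

-81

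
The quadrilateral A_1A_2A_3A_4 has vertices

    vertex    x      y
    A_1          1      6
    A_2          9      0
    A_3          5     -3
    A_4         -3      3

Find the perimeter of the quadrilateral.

|A_1A_2| = √((8)² + (-6)²) = √100 = 10
|A_2A_3| = √((-4)² + (-3)²) = √25 = 5
|A_3A_4| = √((-8)² + (6)²) = √100 = 10
|A_4A_1| = √((4)² + (3)²) = √25 = 5
Perimeter = 10 + 5 + 10 + 5 = 30.

30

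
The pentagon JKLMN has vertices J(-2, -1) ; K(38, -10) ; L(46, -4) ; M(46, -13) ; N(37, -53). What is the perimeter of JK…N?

166

|JK| = √((40)² + (-9)²) = √1681 = 41
|KL| = √((8)² + (6)²) = √100 = 10
|LM| = √((0)² + (-9)²) = √81 = 9
|MN| = √((-9)² + (-40)²) = √1681 = 41
|NJ| = √((-39)² + (52)²) = √4225 = 65
Perimeter = 41 + 10 + 9 + 41 + 65 = 166.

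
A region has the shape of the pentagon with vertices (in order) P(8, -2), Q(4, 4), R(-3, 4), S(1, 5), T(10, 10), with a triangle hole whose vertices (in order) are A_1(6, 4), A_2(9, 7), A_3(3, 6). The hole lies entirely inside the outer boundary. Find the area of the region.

38

Outer boundary:
Apply the shoelace (surveyor's) formula: 2A = Σ (x_i·y_{i+1} − x_{i+1}·y_i), indices taken mod 5.
Σ = (40) + (28) + (-19) + (-40) + (-100) = -91
Area = |Σ|/2 = 45.5.
Hole:
Apply the shoelace (surveyor's) formula: 2A = Σ (x_i·y_{i+1} − x_{i+1}·y_i), indices taken mod 3.
Σ = (6) + (33) + (-24) = 15
Area = |Σ|/2 = 7.5.
Net area = 45.5 − 7.5 = 38.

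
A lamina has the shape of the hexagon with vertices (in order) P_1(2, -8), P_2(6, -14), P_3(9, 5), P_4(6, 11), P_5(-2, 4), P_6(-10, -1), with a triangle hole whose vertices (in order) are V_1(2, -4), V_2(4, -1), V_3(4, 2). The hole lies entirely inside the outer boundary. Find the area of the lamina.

204.5

Outer boundary:
Cross-terms: 20, 156, 69, 46, 42, 82  ⇒  Σ = 415
Area = |Σ|/2 = 207.5.
Hole:
Σ = (14) + (12) + (-20) = 6
Area = |Σ|/2 = 3.
Net area = 207.5 − 3 = 204.5.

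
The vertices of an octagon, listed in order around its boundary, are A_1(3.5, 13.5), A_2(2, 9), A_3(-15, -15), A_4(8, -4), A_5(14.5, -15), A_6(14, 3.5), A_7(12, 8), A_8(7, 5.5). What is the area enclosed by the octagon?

321.75

Apply the surveyor's formula: 2A = Σ (x_i·y_{i+1} − x_{i+1}·y_i), indices taken mod 8.
Σ = (4.5) + (105) + (180) + (-62) + (260.75) + (70) + (10) + (75.25) = 643.5
Area = |Σ|/2 = 321.75.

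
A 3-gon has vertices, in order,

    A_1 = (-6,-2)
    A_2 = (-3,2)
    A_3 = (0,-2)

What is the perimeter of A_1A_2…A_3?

16

|A_1A_2| = √((3)² + (4)²) = √25 = 5
|A_2A_3| = √((3)² + (-4)²) = √25 = 5
|A_3A_1| = √((-6)² + (0)²) = √36 = 6
Perimeter = 5 + 5 + 6 = 16.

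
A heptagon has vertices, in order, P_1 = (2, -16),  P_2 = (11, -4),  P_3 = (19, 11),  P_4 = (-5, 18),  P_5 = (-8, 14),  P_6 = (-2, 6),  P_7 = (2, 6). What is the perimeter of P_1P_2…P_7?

98

|P_1P_2| = √((9)² + (12)²) = √225 = 15
|P_2P_3| = √((8)² + (15)²) = √289 = 17
|P_3P_4| = √((-24)² + (7)²) = √625 = 25
|P_4P_5| = √((-3)² + (-4)²) = √25 = 5
|P_5P_6| = √((6)² + (-8)²) = √100 = 10
|P_6P_7| = √((4)² + (0)²) = √16 = 4
|P_7P_1| = √((0)² + (-22)²) = √484 = 22
Perimeter = 15 + 17 + 25 + 5 + 10 + 4 + 22 = 98.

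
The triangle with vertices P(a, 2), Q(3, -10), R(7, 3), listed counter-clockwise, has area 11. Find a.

5

The doubled signed area Σ (x_i y_{i+1} − x_{i+1} y_i) is linear in a.
With a=0 it equals 87; the coefficient of a is -13 (from the two edges through P).
So -13·a + 87 = 2·11 = 22 ⇒ a = 5.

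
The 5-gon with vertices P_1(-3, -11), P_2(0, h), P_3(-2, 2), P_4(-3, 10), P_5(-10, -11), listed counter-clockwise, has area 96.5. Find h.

3

The doubled signed area Σ (x_i y_{i+1} − x_{i+1} y_i) is linear in h.
With h=0 it equals 196; the coefficient of h is -1 (from the two edges through P_2).
So -1·h + 196 = 2·96.5 = 193 ⇒ h = 3.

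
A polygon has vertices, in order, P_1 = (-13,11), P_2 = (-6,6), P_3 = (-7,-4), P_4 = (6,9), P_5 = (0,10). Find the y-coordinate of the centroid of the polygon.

Apply the surveyor's formula. First the cross-terms c_i = x_i·y_{i+1} − x_{i+1}·y_i:
  -12, 66, -39, 60, 130  ⇒  2A = 205, A = 102.5.
Then Σ (y_i + y_{i+1})·c_i = 3603, so ȳ = 3603 / (6·102.5) = 1201/205.

1201/205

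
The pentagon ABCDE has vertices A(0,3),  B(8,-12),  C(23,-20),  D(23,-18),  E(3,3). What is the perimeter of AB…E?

68

|AB| = √((8)² + (-15)²) = √289 = 17
|BC| = √((15)² + (-8)²) = √289 = 17
|CD| = √((0)² + (2)²) = √4 = 2
|DE| = √((-20)² + (21)²) = √841 = 29
|EA| = √((-3)² + (0)²) = √9 = 3
Perimeter = 17 + 17 + 2 + 29 + 3 = 68.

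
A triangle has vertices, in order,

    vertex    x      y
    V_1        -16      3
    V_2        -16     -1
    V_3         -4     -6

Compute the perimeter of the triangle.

32

|V_1V_2| = √((0)² + (-4)²) = √16 = 4
|V_2V_3| = √((12)² + (-5)²) = √169 = 13
|V_3V_1| = √((-12)² + (9)²) = √225 = 15
Perimeter = 4 + 13 + 15 = 32.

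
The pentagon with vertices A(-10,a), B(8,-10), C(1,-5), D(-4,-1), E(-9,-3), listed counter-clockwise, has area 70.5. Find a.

Write out the shoelace sum; only the two edges meeting at A involve a:
2·Area = [((-9)·a − (-10)·(-3)) + ((-10)·(-10) − 8·a)] + -48
       = -17·a + 22 = 141
⇒ a = -7.

-7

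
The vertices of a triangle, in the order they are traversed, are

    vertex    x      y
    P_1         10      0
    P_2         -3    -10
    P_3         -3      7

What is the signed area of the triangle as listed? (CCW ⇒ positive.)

Apply the shoelace formula: 2A = Σ (x_i·y_{i+1} − x_{i+1}·y_i), indices taken mod 3.
Cross-terms: -100, -51, -70  ⇒  Σ = -221
Signed area = Σ/2 = -110.5 (negative ⇒ clockwise traversal).

-110.5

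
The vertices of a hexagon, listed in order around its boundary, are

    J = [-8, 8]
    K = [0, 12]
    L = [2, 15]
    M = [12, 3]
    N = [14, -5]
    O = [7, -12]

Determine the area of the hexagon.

284.5

Apply the surveyor's formula: 2A = Σ (x_i·y_{i+1} − x_{i+1}·y_i), indices taken mod 6.
J→K: (-8)(12) − (0)(8) = -96
K→L: (0)(15) − (2)(12) = -24
L→M: (2)(3) − (12)(15) = -174
M→N: (12)(-5) − (14)(3) = -102
N→O: (14)(-12) − (7)(-5) = -133
O→J: (7)(8) − (-8)(-12) = -40
Σ = -569
Area = |Σ|/2 = 284.5.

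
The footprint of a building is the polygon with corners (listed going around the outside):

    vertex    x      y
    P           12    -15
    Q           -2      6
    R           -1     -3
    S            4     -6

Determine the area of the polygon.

Apply the shoelace (surveyor's) formula: 2A = Σ (x_i·y_{i+1} − x_{i+1}·y_i), indices taken mod 4.
Σ = (42) + (12) + (18) + (12) = 84
Area = |Σ|/2 = 42.

42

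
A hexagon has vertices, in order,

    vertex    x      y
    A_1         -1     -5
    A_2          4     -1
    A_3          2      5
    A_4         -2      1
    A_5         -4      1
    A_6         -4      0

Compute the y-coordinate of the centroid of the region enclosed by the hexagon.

Apply Gauss's area formula. First the cross-terms c_i = x_i·y_{i+1} − x_{i+1}·y_i:
  21, 22, 12, 2, 4, 20  ⇒  2A = 81, A = 40.5.
Then Σ (y_i + y_{i+1})·c_i = -58, so ȳ = -58 / (6·40.5) = -58/243.

-58/243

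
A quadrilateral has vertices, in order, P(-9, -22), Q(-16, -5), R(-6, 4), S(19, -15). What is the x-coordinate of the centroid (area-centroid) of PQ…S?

-293/188

Apply the shoelace formula. First the cross-terms c_i = x_i·y_{i+1} − x_{i+1}·y_i:
  -307, -94, 14, -553  ⇒  2A = -940, A = -470.
Then Σ (x_i + x_{i+1})·c_i = 4395, so x̄ = 4395 / (6·(-470)) = -293/188.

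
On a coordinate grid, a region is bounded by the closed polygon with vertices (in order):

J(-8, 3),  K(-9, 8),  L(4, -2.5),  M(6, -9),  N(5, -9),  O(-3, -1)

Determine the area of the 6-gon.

62.75

Apply the shoelace (surveyor's) formula: 2A = Σ (x_i·y_{i+1} − x_{i+1}·y_i), indices taken mod 6.
Σ = (-37) + (-9.5) + (-21) + (-9) + (-32) + (-17) = -125.5
Area = |Σ|/2 = 62.75.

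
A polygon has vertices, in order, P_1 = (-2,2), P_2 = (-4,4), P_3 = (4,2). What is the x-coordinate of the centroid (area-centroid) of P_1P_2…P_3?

-2/3

Apply the surveyor's formula. First the cross-terms c_i = x_i·y_{i+1} − x_{i+1}·y_i:
  0, -24, 12  ⇒  2A = -12, A = -6.
Then Σ (x_i + x_{i+1})·c_i = 24, so x̄ = 24 / (6·(-6)) = -2/3.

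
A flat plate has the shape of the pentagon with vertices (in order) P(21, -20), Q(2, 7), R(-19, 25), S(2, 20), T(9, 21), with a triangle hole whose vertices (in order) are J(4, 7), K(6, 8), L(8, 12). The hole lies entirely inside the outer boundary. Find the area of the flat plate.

Outer boundary:
Apply the surveyor's formula: 2A = Σ (x_i·y_{i+1} − x_{i+1}·y_i), indices taken mod 5.
Σ = (187) + (183) + (-430) + (-138) + (-621) = -819
Area = |Σ|/2 = 409.5.
Hole:
Cross-terms: -10, 8, 8  ⇒  Σ = 6
Area = |Σ|/2 = 3.
Net area = 409.5 − 3 = 406.5.

406.5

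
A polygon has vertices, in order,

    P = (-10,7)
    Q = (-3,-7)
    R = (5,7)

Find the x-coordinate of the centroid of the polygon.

Apply the shoelace (surveyor's) formula. First the cross-terms c_i = x_i·y_{i+1} − x_{i+1}·y_i:
  91, 14, 105  ⇒  2A = 210, A = 105.
Then Σ (x_i + x_{i+1})·c_i = -1680, so x̄ = -1680 / (6·105) = -8/3.

-8/3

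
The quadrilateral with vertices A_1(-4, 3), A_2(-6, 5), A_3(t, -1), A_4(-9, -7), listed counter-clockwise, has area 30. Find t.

Write out the shoelace sum; only the two edges meeting at A_3 involve t:
2·Area = [((-6)·(-1) − t·5) + (t·(-7) − (-9)·(-1))] + -57
       = -12·t + -60 = 60
⇒ t = -10.

-10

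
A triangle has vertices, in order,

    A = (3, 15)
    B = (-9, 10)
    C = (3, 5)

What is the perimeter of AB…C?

36

|AB| = √((-12)² + (-5)²) = √169 = 13
|BC| = √((12)² + (-5)²) = √169 = 13
|CA| = √((0)² + (10)²) = √100 = 10
Perimeter = 13 + 13 + 10 = 36.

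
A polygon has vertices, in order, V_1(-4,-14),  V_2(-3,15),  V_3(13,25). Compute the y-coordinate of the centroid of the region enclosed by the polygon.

Apply Gauss's area formula. First the cross-terms c_i = x_i·y_{i+1} − x_{i+1}·y_i:
  -102, -270, -82  ⇒  2A = -454, A = -227.
Then Σ (y_i + y_{i+1})·c_i = -11804, so ȳ = -11804 / (6·(-227)) = 26/3.

26/3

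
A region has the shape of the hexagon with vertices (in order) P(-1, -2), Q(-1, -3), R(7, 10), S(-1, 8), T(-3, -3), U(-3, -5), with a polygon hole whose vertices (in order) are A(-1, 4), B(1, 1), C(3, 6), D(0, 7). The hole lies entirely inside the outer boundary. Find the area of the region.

Outer boundary:
Apply the shoelace (surveyor's) formula: 2A = Σ (x_i·y_{i+1} − x_{i+1}·y_i), indices taken mod 6.
P→Q: (-1)(-3) − (-1)(-2) = 1
Q→R: (-1)(10) − (7)(-3) = 11
R→S: (7)(8) − (-1)(10) = 66
S→T: (-1)(-3) − (-3)(8) = 27
T→U: (-3)(-5) − (-3)(-3) = 6
U→P: (-3)(-2) − (-1)(-5) = 1
Σ = 112
Area = |Σ|/2 = 56.
Hole:
Apply the surveyor's formula: 2A = Σ (x_i·y_{i+1} − x_{i+1}·y_i), indices taken mod 4.
Σ = (-5) + (3) + (21) + (7) = 26
Area = |Σ|/2 = 13.
Net area = 56 − 13 = 43.

43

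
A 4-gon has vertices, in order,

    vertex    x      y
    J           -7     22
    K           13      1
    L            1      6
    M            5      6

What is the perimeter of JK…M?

|JK| = √((20)² + (-21)²) = √841 = 29
|KL| = √((-12)² + (5)²) = √169 = 13
|LM| = √((4)² + (0)²) = √16 = 4
|MJ| = √((-12)² + (16)²) = √400 = 20
Perimeter = 29 + 13 + 4 + 20 = 66.

66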